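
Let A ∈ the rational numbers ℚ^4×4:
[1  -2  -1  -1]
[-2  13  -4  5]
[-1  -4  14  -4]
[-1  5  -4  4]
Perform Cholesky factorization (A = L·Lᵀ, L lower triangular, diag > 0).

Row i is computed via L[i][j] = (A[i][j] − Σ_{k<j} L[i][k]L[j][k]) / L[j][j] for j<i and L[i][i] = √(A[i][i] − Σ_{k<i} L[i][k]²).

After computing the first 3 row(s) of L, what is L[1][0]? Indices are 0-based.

Step 1: L[0][0] = √(1) = 1.
  L[1][0] = (-2) / L[0][0] = -2.
Step 2: L[1][1] = √(9) = 3.
  L[2][0] = (-1) / L[0][0] = -1.
  L[2][1] = (-6) / L[1][1] = -2.
Step 3: L[2][2] = √(9) = 3.

L[1][0] = -2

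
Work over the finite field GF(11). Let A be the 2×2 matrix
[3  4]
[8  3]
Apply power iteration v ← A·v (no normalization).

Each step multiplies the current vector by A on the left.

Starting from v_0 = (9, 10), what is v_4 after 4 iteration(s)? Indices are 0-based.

v_0 = (9, 10).
v_1 = A·v_0 = (1, 3).
v_2 = A·v_1 = (4, 6).
v_3 = A·v_2 = (3, 6).
v_4 = A·v_3 = (0, 9).

v_4 = (0, 9)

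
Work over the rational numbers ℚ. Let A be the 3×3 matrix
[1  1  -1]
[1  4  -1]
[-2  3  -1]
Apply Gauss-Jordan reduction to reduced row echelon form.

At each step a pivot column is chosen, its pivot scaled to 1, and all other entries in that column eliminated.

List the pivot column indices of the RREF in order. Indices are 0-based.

[1] R0 /= 1  ⇒  (1, 1, -1)
     R1 -= 1·R0  ⇒  (0, 3, 0)
     R2 -= -2·R0  ⇒  (0, 5, -3)
[2] R1 /= 3  ⇒  (0, 1, 0)
     R0 -= 1·R1  ⇒  (1, 0, -1)
     R2 -= 5·R1  ⇒  (0, 0, -3)
[3] R2 /= -3  ⇒  (0, 0, 1)
     R0 -= -1·R2  ⇒  (1, 0, 0)

pivot columns: 0, 1, 2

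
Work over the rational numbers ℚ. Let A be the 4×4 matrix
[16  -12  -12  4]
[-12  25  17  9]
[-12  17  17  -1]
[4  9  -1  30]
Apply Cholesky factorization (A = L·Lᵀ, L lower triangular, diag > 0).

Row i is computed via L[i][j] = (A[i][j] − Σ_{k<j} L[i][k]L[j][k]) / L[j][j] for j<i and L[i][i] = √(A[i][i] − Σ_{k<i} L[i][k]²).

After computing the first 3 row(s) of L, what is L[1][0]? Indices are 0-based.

L[1][0] = -3

Step 1: L[0][0] = √(16) = 4.
  L[1][0] = (-12) / L[0][0] = -3.
Step 2: L[1][1] = √(16) = 4.
  L[2][0] = (-12) / L[0][0] = -3.
  L[2][1] = (8) / L[1][1] = 2.
Step 3: L[2][2] = √(4) = 2.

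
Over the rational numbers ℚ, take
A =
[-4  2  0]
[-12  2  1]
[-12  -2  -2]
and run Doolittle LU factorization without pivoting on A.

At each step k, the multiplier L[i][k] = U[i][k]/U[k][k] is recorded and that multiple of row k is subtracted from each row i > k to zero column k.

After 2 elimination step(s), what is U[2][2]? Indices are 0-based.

U[2][2] = -4

Step 1: pivot at (0,0) is -4.
  row1 ← row1 − (3)·row0  ⇒  L[1][0]=3, U row1=(0, -4, 1)
  row2 ← row2 − (3)·row0  ⇒  L[2][0]=3, U row2=(0, -8, -2)
Step 2: pivot at (1,1) is -4.
  row2 ← row2 − (2)·row1  ⇒  L[2][1]=2, U row2=(0, 0, -4)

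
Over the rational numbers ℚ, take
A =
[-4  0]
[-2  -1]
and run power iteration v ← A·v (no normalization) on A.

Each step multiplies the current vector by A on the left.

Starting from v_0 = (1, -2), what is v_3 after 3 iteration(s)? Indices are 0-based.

v_3 = (-64, -40)

v_0 = (1, -2).
v_1 = A·v_0 = (-4, 0).
v_2 = A·v_1 = (16, 8).
v_3 = A·v_2 = (-64, -40).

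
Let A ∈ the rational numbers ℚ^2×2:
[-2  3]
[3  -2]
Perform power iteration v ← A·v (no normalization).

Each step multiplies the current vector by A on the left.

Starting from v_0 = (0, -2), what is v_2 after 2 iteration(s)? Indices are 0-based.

v_2 = (24, -26)

v_0 = (0, -2).
v_1 = A·v_0 = (-6, 4).
v_2 = A·v_1 = (24, -26).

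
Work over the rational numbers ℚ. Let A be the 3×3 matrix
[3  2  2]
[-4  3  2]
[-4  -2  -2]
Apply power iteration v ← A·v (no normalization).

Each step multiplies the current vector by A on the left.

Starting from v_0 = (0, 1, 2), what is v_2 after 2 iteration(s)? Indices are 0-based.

v_0 = (0, 1, 2).
v_1 = A·v_0 = (6, 7, -6).
v_2 = A·v_1 = (20, -15, -26).

v_2 = (20, -15, -26)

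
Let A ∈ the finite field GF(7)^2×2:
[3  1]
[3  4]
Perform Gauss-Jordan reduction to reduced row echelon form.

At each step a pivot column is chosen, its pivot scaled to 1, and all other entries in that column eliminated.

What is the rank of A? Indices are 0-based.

rank = 2

step 1: normalize row 0 (÷3) = (1, 5)
  row 1: subtract 3×row0 = (0, 3)
step 2: normalize row 1 (÷3) = (0, 1)
  row 0: subtract 5×row1 = (1, 0)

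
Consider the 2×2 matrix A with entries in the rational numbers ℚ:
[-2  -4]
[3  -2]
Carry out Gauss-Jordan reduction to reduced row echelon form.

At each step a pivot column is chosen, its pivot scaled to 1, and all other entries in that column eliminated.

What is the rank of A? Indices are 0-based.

pivot(0,0)=-2: scale R0 → (1, 2)
  clear (1,0): R1 −= (3)R0 → (0, -8)
pivot(1,1)=-8: scale R1 → (0, 1)
  clear (0,1): R0 −= (2)R1 → (1, 0)

rank = 2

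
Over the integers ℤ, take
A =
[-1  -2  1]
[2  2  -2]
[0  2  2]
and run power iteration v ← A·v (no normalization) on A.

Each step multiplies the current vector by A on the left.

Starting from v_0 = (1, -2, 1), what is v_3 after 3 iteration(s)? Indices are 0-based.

v_0 = (1, -2, 1).
v_1 = A·v_0 = (4, -4, -2).
v_2 = A·v_1 = (2, 4, -12).
v_3 = A·v_2 = (-22, 36, -16).

v_3 = (-22, 36, -16)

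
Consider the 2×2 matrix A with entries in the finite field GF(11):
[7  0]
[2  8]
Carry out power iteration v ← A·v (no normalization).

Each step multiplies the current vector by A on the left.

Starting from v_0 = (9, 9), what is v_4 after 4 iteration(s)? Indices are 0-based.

v_0 = (9, 9).
v_1 = A·v_0 = (8, 2).
v_2 = A·v_1 = (1, 10).
v_3 = A·v_2 = (7, 5).
v_4 = A·v_3 = (5, 10).

v_4 = (5, 10)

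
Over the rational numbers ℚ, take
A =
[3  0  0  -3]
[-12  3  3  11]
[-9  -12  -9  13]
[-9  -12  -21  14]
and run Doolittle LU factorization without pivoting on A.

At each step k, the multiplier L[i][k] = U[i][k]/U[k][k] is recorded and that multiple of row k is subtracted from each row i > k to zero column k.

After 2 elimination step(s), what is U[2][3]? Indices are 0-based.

U[2][3] = 0

Step 1: pivot at (0,0) is 3.
  row1 ← row1 − (-4)·row0  ⇒  L[1][0]=-4, U row1=(0, 3, 3, -1)
  row2 ← row2 − (-3)·row0  ⇒  L[2][0]=-3, U row2=(0, -12, -9, 4)
  row3 ← row3 − (-3)·row0  ⇒  L[3][0]=-3, U row3=(0, -12, -21, 5)
Step 2: pivot at (1,1) is 3.
  row2 ← row2 − (-4)·row1  ⇒  L[2][1]=-4, U row2=(0, 0, 3, 0)
  row3 ← row3 − (-4)·row1  ⇒  L[3][1]=-4, U row3=(0, 0, -9, 1)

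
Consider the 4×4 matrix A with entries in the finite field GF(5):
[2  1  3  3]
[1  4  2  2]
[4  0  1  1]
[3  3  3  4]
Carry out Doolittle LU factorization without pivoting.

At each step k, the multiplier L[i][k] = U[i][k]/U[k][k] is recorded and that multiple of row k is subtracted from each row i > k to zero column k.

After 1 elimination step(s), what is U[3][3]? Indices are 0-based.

U[3][3] = 2

k=0: U[0][0]=2
  eliminate (1,0): mult=3, new row 1: (0, 1, 3, 3); set L[1][0]=3
  eliminate (2,0): mult=2, new row 2: (0, 3, 0, 0); set L[2][0]=2
  eliminate (3,0): mult=4, new row 3: (0, 4, 1, 2); set L[3][0]=4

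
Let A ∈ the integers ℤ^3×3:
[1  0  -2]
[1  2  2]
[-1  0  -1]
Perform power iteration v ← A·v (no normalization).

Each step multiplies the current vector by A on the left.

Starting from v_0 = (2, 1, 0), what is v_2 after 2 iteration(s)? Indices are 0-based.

v_0 = (2, 1, 0).
v_1 = A·v_0 = (2, 4, -2).
v_2 = A·v_1 = (6, 6, 0).

v_2 = (6, 6, 0)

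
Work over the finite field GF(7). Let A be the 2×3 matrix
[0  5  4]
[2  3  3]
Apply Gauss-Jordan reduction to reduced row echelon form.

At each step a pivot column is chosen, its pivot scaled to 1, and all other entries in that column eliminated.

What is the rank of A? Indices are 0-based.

rank = 2

pivot(0,0): swap R0↔R1
pivot(0,0)=2: scale R0 → (1, 5, 5)
pivot(1,1)=5: scale R1 → (0, 1, 5)
  clear (0,1): R0 −= (5)R1 → (1, 0, 1)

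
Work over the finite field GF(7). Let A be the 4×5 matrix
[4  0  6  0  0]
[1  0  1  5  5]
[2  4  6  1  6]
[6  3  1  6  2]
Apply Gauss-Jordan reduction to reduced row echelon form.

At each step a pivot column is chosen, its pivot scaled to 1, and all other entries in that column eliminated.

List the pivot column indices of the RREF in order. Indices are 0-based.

pivot(0,0)=4: scale R0 → (1, 0, 5, 0, 0)
  clear (1,0): R1 −= (1)R0 → (0, 0, 3, 5, 5)
  clear (2,0): R2 −= (2)R0 → (0, 4, 3, 1, 6)
  clear (3,0): R3 −= (6)R0 → (0, 3, 6, 6, 2)
pivot(1,1): swap R1↔R2
pivot(1,1)=4: scale R1 → (0, 1, 6, 2, 5)
  clear (3,1): R3 −= (3)R1 → (0, 0, 2, 0, 1)
pivot(2,2)=3: scale R2 → (0, 0, 1, 4, 4)
  clear (0,2): R0 −= (5)R2 → (1, 0, 0, 1, 1)
  clear (1,2): R1 −= (6)R2 → (0, 1, 0, 6, 2)
  clear (3,2): R3 −= (2)R2 → (0, 0, 0, 6, 0)
pivot(3,3)=6: scale R3 → (0, 0, 0, 1, 0)
  clear (0,3): R0 −= (1)R3 → (1, 0, 0, 0, 1)
  clear (1,3): R1 −= (6)R3 → (0, 1, 0, 0, 2)
  clear (2,3): R2 −= (4)R3 → (0, 0, 1, 0, 4)

pivot columns: 0, 1, 2, 3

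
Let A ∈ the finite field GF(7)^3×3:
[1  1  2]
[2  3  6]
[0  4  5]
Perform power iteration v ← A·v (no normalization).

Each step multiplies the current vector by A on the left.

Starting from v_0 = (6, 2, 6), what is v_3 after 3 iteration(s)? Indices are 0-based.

v_0 = (6, 2, 6).
v_1 = A·v_0 = (6, 5, 3).
v_2 = A·v_1 = (3, 3, 0).
v_3 = A·v_2 = (6, 1, 5).

v_3 = (6, 1, 5)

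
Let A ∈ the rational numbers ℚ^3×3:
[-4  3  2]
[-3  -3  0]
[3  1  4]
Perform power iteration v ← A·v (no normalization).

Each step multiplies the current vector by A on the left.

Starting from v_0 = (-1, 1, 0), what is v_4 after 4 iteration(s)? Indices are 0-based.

v_0 = (-1, 1, 0).
v_1 = A·v_0 = (7, 0, -2).
v_2 = A·v_1 = (-32, -21, 13).
v_3 = A·v_2 = (91, 159, -65).
v_4 = A·v_3 = (-17, -750, 172).

v_4 = (-17, -750, 172)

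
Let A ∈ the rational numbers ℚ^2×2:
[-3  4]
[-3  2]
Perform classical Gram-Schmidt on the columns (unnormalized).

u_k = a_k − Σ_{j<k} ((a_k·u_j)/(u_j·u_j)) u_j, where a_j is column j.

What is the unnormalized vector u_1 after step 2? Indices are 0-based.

u_1 = (1, -1)

Step 1: u_0 = a_0 = (-3, -3).
Step 2: u_1 = a_1 − (-1)·u_0 = (1, -1).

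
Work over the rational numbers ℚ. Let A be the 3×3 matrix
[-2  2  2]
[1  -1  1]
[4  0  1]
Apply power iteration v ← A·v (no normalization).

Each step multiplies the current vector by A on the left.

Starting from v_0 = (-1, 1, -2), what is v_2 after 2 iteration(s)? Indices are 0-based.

v_0 = (-1, 1, -2).
v_1 = A·v_0 = (0, -4, -6).
v_2 = A·v_1 = (-20, -2, -6).

v_2 = (-20, -2, -6)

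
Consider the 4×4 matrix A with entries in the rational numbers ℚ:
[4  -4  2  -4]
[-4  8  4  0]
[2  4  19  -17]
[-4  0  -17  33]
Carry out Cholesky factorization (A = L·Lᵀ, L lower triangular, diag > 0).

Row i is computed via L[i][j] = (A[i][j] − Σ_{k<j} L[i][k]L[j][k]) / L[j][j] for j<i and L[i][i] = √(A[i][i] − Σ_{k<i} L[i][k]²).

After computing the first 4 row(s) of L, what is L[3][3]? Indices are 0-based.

Step 1: L[0][0] = √(4) = 2.
  L[1][0] = (-4) / L[0][0] = -2.
Step 2: L[1][1] = √(4) = 2.
  L[2][0] = (2) / L[0][0] = 1.
  L[2][1] = (6) / L[1][1] = 3.
Step 3: L[2][2] = √(9) = 3.
  L[3][0] = (-4) / L[0][0] = -2.
  L[3][1] = (-4) / L[1][1] = -2.
  L[3][2] = (-9) / L[2][2] = -3.
Step 4: L[3][3] = √(16) = 4.

L[3][3] = 4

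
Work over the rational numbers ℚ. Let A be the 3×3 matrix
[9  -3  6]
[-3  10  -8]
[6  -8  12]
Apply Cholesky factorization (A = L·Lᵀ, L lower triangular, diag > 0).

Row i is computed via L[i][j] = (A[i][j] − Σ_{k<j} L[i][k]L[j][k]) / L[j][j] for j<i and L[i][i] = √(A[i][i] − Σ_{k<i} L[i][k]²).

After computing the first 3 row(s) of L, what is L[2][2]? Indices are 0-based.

L[2][2] = 2

Step 1: L[0][0] = √(9) = 3.
  L[1][0] = (-3) / L[0][0] = -1.
Step 2: L[1][1] = √(9) = 3.
  L[2][0] = (6) / L[0][0] = 2.
  L[2][1] = (-6) / L[1][1] = -2.
Step 3: L[2][2] = √(4) = 2.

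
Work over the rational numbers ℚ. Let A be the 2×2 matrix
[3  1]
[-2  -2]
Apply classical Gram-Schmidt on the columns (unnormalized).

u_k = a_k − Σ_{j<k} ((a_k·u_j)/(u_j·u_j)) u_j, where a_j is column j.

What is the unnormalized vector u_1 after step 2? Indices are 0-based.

u_1 = (-8/13, -12/13)

Step 1: u_0 = a_0 = (3, -2).
Step 2: u_1 = a_1 − (7/13)·u_0 = (-8/13, -12/13).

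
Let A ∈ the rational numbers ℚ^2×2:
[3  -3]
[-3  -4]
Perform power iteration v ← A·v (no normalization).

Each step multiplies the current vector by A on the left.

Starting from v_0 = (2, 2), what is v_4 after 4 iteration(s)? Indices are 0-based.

v_0 = (2, 2).
v_1 = A·v_0 = (0, -14).
v_2 = A·v_1 = (42, 56).
v_3 = A·v_2 = (-42, -350).
v_4 = A·v_3 = (924, 1526).

v_4 = (924, 1526)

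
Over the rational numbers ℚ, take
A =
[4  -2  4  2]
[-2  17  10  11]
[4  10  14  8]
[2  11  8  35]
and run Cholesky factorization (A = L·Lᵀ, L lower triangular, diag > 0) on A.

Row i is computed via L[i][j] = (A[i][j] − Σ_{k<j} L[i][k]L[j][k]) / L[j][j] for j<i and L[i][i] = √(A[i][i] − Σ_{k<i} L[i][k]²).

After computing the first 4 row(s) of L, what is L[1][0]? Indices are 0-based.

L[1][0] = -1

Step 1: L[0][0] = √(4) = 2.
  L[1][0] = (-2) / L[0][0] = -1.
Step 2: L[1][1] = √(16) = 4.
  L[2][0] = (4) / L[0][0] = 2.
  L[2][1] = (12) / L[1][1] = 3.
Step 3: L[2][2] = √(1) = 1.
  L[3][0] = (2) / L[0][0] = 1.
  L[3][1] = (12) / L[1][1] = 3.
  L[3][2] = (-3) / L[2][2] = -3.
Step 4: L[3][3] = √(16) = 4.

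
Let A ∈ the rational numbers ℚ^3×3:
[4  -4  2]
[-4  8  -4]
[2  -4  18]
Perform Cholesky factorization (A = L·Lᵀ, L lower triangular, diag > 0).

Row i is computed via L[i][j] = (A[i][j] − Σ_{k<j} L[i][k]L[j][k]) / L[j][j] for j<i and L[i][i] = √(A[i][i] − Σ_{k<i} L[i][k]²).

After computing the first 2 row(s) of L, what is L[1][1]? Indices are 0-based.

L[1][1] = 2

Step 1: L[0][0] = √(4) = 2.
  L[1][0] = (-4) / L[0][0] = -2.
Step 2: L[1][1] = √(4) = 2.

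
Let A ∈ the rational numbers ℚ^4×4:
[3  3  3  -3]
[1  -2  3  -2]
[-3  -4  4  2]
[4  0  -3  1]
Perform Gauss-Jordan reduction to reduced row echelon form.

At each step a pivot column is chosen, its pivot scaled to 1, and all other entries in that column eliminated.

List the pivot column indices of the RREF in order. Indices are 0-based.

pivot(0,0)=3: scale R0 → (1, 1, 1, -1)
  clear (1,0): R1 −= (1)R0 → (0, -3, 2, -1)
  clear (2,0): R2 −= (-3)R0 → (0, -1, 7, -1)
  clear (3,0): R3 −= (4)R0 → (0, -4, -7, 5)
pivot(1,1)=-3: scale R1 → (0, 1, -2/3, 1/3)
  clear (0,1): R0 −= (1)R1 → (1, 0, 5/3, -4/3)
  clear (2,1): R2 −= (-1)R1 → (0, 0, 19/3, -2/3)
  clear (3,1): R3 −= (-4)R1 → (0, 0, -29/3, 19/3)
pivot(2,2)=19/3: scale R2 → (0, 0, 1, -2/19)
  clear (0,2): R0 −= (5/3)R2 → (1, 0, 0, -22/19)
  clear (1,2): R1 −= (-2/3)R2 → (0, 1, 0, 5/19)
  clear (3,2): R3 −= (-29/3)R2 → (0, 0, 0, 101/19)
pivot(3,3)=101/19: scale R3 → (0, 0, 0, 1)
  clear (0,3): R0 −= (-22/19)R3 → (1, 0, 0, 0)
  clear (1,3): R1 −= (5/19)R3 → (0, 1, 0, 0)
  clear (2,3): R2 −= (-2/19)R3 → (0, 0, 1, 0)

pivot columns: 0, 1, 2, 3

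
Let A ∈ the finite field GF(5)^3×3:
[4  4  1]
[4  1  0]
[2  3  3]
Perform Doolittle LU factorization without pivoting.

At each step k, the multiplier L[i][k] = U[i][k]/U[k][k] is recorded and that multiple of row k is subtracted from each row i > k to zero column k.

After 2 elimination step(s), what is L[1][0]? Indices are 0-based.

L[1][0] = 1

k=0: U[0][0]=4
  eliminate (1,0): mult=1, new row 1: (0, 2, 4); set L[1][0]=1
  eliminate (2,0): mult=3, new row 2: (0, 1, 0); set L[2][0]=3
k=1: U[1][1]=2
  eliminate (2,1): mult=3, new row 2: (0, 0, 3); set L[2][1]=3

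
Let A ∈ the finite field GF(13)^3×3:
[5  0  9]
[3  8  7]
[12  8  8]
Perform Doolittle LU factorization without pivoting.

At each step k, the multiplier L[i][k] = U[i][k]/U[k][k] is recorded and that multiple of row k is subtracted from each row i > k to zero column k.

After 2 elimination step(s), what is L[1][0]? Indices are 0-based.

L[1][0] = 11

k=0: U[0][0]=5
  eliminate (1,0): mult=11, new row 1: (0, 8, 12); set L[1][0]=11
  eliminate (2,0): mult=5, new row 2: (0, 8, 2); set L[2][0]=5
k=1: U[1][1]=8
  eliminate (2,1): mult=1, new row 2: (0, 0, 3); set L[2][1]=1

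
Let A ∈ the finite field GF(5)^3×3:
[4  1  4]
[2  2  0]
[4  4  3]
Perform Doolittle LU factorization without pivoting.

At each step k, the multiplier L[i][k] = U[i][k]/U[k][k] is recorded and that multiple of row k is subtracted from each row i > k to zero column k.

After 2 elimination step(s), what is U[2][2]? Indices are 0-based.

k=0: U[0][0]=4
  eliminate (1,0): mult=3, new row 1: (0, 4, 3); set L[1][0]=3
  eliminate (2,0): mult=1, new row 2: (0, 3, 4); set L[2][0]=1
k=1: U[1][1]=4
  eliminate (2,1): mult=2, new row 2: (0, 0, 3); set L[2][1]=2

U[2][2] = 3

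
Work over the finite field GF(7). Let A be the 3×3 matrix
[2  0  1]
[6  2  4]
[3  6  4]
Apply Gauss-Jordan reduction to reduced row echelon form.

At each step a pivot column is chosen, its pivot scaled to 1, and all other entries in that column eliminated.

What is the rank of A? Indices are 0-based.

pivot(0,0)=2: scale R0 → (1, 0, 4)
  clear (1,0): R1 −= (6)R0 → (0, 2, 1)
  clear (2,0): R2 −= (3)R0 → (0, 6, 6)
pivot(1,1)=2: scale R1 → (0, 1, 4)
  clear (2,1): R2 −= (6)R1 → (0, 0, 3)
pivot(2,2)=3: scale R2 → (0, 0, 1)
  clear (0,2): R0 −= (4)R2 → (1, 0, 0)
  clear (1,2): R1 −= (4)R2 → (0, 1, 0)

rank = 3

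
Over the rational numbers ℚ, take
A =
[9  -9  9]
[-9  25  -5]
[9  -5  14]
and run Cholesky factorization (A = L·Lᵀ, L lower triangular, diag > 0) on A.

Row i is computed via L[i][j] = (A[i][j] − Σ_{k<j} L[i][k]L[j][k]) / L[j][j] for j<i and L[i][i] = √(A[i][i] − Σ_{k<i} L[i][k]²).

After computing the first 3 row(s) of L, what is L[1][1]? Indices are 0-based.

Step 1: L[0][0] = √(9) = 3.
  L[1][0] = (-9) / L[0][0] = -3.
Step 2: L[1][1] = √(16) = 4.
  L[2][0] = (9) / L[0][0] = 3.
  L[2][1] = (4) / L[1][1] = 1.
Step 3: L[2][2] = √(4) = 2.

L[1][1] = 4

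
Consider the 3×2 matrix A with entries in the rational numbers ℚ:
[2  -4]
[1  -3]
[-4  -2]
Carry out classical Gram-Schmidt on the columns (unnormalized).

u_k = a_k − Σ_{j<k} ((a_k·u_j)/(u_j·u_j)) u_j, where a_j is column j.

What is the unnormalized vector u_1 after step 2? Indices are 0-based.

Step 1: u_0 = a_0 = (2, 1, -4).
Step 2: u_1 = a_1 − (-1/7)·u_0 = (-26/7, -20/7, -18/7).

u_1 = (-26/7, -20/7, -18/7)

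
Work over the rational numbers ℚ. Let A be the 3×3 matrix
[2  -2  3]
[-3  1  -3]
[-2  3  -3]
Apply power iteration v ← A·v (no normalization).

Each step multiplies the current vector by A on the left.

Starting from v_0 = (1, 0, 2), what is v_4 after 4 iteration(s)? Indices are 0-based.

v_0 = (1, 0, 2).
v_1 = A·v_0 = (8, -9, -8).
v_2 = A·v_1 = (10, -9, -19).
v_3 = A·v_2 = (-19, 18, 10).
v_4 = A·v_3 = (-44, 45, 62).

v_4 = (-44, 45, 62)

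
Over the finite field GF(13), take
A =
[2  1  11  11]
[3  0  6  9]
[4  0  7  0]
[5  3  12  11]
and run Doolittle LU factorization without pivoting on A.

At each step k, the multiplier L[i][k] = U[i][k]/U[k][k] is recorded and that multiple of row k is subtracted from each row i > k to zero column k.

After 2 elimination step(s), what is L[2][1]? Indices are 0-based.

k=0: U[0][0]=2
  eliminate (1,0): mult=8, new row 1: (0, 5, 9, 12); set L[1][0]=8
  eliminate (2,0): mult=2, new row 2: (0, 11, 11, 4); set L[2][0]=2
  eliminate (3,0): mult=9, new row 3: (0, 7, 4, 3); set L[3][0]=9
k=1: U[1][1]=5
  eliminate (2,1): mult=10, new row 2: (0, 0, 12, 1); set L[2][1]=10
  eliminate (3,1): mult=4, new row 3: (0, 0, 7, 7); set L[3][1]=4

L[2][1] = 10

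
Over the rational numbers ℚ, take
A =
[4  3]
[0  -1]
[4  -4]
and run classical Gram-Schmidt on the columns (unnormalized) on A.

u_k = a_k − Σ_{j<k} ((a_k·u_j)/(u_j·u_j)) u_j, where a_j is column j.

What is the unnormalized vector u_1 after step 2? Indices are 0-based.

Step 1: u_0 = a_0 = (4, 0, 4).
Step 2: u_1 = a_1 − (-1/8)·u_0 = (7/2, -1, -7/2).

u_1 = (7/2, -1, -7/2)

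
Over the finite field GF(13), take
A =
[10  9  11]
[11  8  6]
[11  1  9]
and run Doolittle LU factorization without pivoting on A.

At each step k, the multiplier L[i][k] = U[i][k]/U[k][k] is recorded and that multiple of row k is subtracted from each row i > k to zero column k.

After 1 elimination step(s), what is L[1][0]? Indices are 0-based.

L[1][0] = 5

[col 0] pivot 10
  R1 -= 5*R0 → (0, 2, 3)  (L[1][0] := 5)
  R2 -= 5*R0 → (0, 8, 6)  (L[2][0] := 5)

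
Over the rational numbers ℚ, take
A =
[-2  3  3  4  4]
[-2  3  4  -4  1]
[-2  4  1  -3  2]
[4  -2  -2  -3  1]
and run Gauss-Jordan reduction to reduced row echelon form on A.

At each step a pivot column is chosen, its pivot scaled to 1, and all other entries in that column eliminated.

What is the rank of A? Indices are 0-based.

pivot(0,0)=-2: scale R0 → (1, -3/2, -3/2, -2, -2)
  clear (1,0): R1 −= (-2)R0 → (0, 0, 1, -8, -3)
  clear (2,0): R2 −= (-2)R0 → (0, 1, -2, -7, -2)
  clear (3,0): R3 −= (4)R0 → (0, 4, 4, 5, 9)
pivot(1,1): swap R1↔R2
pivot(1,1)=1: scale R1 → (0, 1, -2, -7, -2)
  clear (0,1): R0 −= (-3/2)R1 → (1, 0, -9/2, -25/2, -5)
  clear (3,1): R3 −= (4)R1 → (0, 0, 12, 33, 17)
pivot(2,2)=1: scale R2 → (0, 0, 1, -8, -3)
  clear (0,2): R0 −= (-9/2)R2 → (1, 0, 0, -97/2, -37/2)
  clear (1,2): R1 −= (-2)R2 → (0, 1, 0, -23, -8)
  clear (3,2): R3 −= (12)R2 → (0, 0, 0, 129, 53)
pivot(3,3)=129: scale R3 → (0, 0, 0, 1, 53/129)
  clear (0,3): R0 −= (-97/2)R3 → (1, 0, 0, 0, 184/129)
  clear (1,3): R1 −= (-23)R3 → (0, 1, 0, 0, 187/129)
  clear (2,3): R2 −= (-8)R3 → (0, 0, 1, 0, 37/129)

rank = 4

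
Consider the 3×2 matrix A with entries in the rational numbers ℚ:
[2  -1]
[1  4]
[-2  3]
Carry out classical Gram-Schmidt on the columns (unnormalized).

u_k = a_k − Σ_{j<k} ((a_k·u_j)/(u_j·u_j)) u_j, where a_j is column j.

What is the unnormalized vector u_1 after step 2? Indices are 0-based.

Step 1: u_0 = a_0 = (2, 1, -2).
Step 2: u_1 = a_1 − (-4/9)·u_0 = (-1/9, 40/9, 19/9).

u_1 = (-1/9, 40/9, 19/9)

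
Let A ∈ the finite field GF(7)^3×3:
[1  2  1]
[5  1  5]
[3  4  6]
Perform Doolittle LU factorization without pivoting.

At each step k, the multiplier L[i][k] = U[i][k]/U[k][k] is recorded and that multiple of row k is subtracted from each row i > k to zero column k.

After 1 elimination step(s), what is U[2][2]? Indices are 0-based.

U[2][2] = 3

k=0: U[0][0]=1
  eliminate (1,0): mult=5, new row 1: (0, 5, 0); set L[1][0]=5
  eliminate (2,0): mult=3, new row 2: (0, 5, 3); set L[2][0]=3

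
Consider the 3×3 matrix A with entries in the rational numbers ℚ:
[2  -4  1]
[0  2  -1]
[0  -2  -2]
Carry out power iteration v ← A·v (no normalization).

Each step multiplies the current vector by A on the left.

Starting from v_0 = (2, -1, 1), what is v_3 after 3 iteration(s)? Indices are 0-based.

v_3 = (90, -18, 0)

v_0 = (2, -1, 1).
v_1 = A·v_0 = (9, -3, 0).
v_2 = A·v_1 = (30, -6, 6).
v_3 = A·v_2 = (90, -18, 0).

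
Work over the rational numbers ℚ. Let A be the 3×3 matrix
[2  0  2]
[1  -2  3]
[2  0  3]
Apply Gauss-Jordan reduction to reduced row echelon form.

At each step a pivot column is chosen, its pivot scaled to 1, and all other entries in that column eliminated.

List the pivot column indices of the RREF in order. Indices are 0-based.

pivot(0,0)=2: scale R0 → (1, 0, 1)
  clear (1,0): R1 −= (1)R0 → (0, -2, 2)
  clear (2,0): R2 −= (2)R0 → (0, 0, 1)
pivot(1,1)=-2: scale R1 → (0, 1, -1)
pivot(2,2)=1: scale R2 → (0, 0, 1)
  clear (0,2): R0 −= (1)R2 → (1, 0, 0)
  clear (1,2): R1 −= (-1)R2 → (0, 1, 0)

pivot columns: 0, 1, 2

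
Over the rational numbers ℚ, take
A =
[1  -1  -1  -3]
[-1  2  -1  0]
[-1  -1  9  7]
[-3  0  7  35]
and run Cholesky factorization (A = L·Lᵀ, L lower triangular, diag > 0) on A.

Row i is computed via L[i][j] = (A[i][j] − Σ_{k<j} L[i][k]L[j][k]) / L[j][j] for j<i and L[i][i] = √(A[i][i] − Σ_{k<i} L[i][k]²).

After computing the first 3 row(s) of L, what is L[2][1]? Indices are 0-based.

Step 1: L[0][0] = √(1) = 1.
  L[1][0] = (-1) / L[0][0] = -1.
Step 2: L[1][1] = √(1) = 1.
  L[2][0] = (-1) / L[0][0] = -1.
  L[2][1] = (-2) / L[1][1] = -2.
Step 3: L[2][2] = √(4) = 2.

L[2][1] = -2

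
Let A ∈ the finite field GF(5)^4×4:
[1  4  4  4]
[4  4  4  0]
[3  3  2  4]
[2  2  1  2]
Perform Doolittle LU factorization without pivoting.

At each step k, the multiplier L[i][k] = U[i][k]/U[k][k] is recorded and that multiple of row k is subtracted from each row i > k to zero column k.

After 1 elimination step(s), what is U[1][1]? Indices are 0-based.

U[1][1] = 3

k=0: U[0][0]=1
  eliminate (1,0): mult=4, new row 1: (0, 3, 3, 4); set L[1][0]=4
  eliminate (2,0): mult=3, new row 2: (0, 1, 0, 2); set L[2][0]=3
  eliminate (3,0): mult=2, new row 3: (0, 4, 3, 4); set L[3][0]=2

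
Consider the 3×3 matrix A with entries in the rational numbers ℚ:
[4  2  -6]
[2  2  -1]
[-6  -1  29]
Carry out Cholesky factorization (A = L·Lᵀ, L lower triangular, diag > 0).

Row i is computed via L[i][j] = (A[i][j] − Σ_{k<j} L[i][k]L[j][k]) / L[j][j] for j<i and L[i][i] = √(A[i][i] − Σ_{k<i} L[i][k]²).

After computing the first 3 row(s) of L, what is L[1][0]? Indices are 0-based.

L[1][0] = 1

Step 1: L[0][0] = √(4) = 2.
  L[1][0] = (2) / L[0][0] = 1.
Step 2: L[1][1] = √(1) = 1.
  L[2][0] = (-6) / L[0][0] = -3.
  L[2][1] = (2) / L[1][1] = 2.
Step 3: L[2][2] = √(16) = 4.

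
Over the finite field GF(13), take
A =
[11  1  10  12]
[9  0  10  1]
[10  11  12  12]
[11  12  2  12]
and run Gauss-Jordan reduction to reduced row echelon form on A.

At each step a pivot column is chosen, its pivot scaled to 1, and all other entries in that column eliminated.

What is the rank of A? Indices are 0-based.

pivot(0,0)=11: scale R0 → (1, 6, 8, 7)
  clear (1,0): R1 −= (9)R0 → (0, 11, 3, 3)
  clear (2,0): R2 −= (10)R0 → (0, 3, 10, 7)
  clear (3,0): R3 −= (11)R0 → (0, 11, 5, 0)
pivot(1,1)=11: scale R1 → (0, 1, 5, 5)
  clear (0,1): R0 −= (6)R1 → (1, 0, 4, 3)
  clear (2,1): R2 −= (3)R1 → (0, 0, 8, 5)
  clear (3,1): R3 −= (11)R1 → (0, 0, 2, 10)
pivot(2,2)=8: scale R2 → (0, 0, 1, 12)
  clear (0,2): R0 −= (4)R2 → (1, 0, 0, 7)
  clear (1,2): R1 −= (5)R2 → (0, 1, 0, 10)
  clear (3,2): R3 −= (2)R2 → (0, 0, 0, 12)
pivot(3,3)=12: scale R3 → (0, 0, 0, 1)
  clear (0,3): R0 −= (7)R3 → (1, 0, 0, 0)
  clear (1,3): R1 −= (10)R3 → (0, 1, 0, 0)
  clear (2,3): R2 −= (12)R3 → (0, 0, 1, 0)

rank = 4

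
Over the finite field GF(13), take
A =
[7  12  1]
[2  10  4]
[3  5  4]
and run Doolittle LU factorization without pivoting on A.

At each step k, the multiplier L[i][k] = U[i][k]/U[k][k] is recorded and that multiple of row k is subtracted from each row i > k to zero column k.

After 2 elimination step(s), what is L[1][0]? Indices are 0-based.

L[1][0] = 4

[col 0] pivot 7
  R1 -= 4*R0 → (0, 1, 0)  (L[1][0] := 4)
  R2 -= 6*R0 → (0, 11, 11)  (L[2][0] := 6)
[col 1] pivot 1
  R2 -= 11*R1 → (0, 0, 11)  (L[2][1] := 11)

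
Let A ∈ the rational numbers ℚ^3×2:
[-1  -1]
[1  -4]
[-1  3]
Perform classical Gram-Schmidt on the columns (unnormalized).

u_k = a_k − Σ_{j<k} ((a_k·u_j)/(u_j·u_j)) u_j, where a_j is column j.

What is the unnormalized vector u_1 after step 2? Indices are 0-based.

u_1 = (-3, -2, 1)

Step 1: u_0 = a_0 = (-1, 1, -1).
Step 2: u_1 = a_1 − (-2)·u_0 = (-3, -2, 1).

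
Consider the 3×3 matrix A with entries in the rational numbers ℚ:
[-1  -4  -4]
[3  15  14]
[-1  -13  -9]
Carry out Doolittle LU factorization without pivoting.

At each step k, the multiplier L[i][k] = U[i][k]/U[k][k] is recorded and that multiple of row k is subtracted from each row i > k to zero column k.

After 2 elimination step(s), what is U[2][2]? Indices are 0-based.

U[2][2] = 1

Step 1: pivot at (0,0) is -1.
  row1 ← row1 − (-3)·row0  ⇒  L[1][0]=-3, U row1=(0, 3, 2)
  row2 ← row2 − (1)·row0  ⇒  L[2][0]=1, U row2=(0, -9, -5)
Step 2: pivot at (1,1) is 3.
  row2 ← row2 − (-3)·row1  ⇒  L[2][1]=-3, U row2=(0, 0, 1)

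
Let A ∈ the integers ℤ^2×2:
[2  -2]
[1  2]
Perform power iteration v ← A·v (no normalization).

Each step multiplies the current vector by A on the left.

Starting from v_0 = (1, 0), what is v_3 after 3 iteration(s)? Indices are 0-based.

v_0 = (1, 0).
v_1 = A·v_0 = (2, 1).
v_2 = A·v_1 = (2, 4).
v_3 = A·v_2 = (-4, 10).

v_3 = (-4, 10)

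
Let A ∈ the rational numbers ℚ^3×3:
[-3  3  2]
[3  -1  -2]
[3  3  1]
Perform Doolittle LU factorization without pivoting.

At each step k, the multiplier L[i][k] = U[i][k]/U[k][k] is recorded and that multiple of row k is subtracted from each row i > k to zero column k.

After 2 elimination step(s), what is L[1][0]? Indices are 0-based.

L[1][0] = -1

Step 1: pivot at (0,0) is -3.
  row1 ← row1 − (-1)·row0  ⇒  L[1][0]=-1, U row1=(0, 2, 0)
  row2 ← row2 − (-1)·row0  ⇒  L[2][0]=-1, U row2=(0, 6, 3)
Step 2: pivot at (1,1) is 2.
  row2 ← row2 − (3)·row1  ⇒  L[2][1]=3, U row2=(0, 0, 3)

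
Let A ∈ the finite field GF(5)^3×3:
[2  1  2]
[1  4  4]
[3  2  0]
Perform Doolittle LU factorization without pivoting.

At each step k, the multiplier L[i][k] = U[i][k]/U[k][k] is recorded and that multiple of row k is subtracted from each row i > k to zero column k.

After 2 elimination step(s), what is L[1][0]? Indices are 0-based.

L[1][0] = 3

Step 1: pivot at (0,0) is 2.
  row1 ← row1 − (3)·row0  ⇒  L[1][0]=3, U row1=(0, 1, 3)
  row2 ← row2 − (4)·row0  ⇒  L[2][0]=4, U row2=(0, 3, 2)
Step 2: pivot at (1,1) is 1.
  row2 ← row2 − (3)·row1  ⇒  L[2][1]=3, U row2=(0, 0, 3)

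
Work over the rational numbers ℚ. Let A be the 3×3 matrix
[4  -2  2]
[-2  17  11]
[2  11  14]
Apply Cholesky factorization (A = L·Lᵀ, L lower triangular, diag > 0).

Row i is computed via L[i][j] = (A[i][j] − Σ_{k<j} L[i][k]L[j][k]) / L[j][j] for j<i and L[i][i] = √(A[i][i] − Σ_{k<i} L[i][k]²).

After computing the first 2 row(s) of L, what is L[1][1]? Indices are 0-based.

Step 1: L[0][0] = √(4) = 2.
  L[1][0] = (-2) / L[0][0] = -1.
Step 2: L[1][1] = √(16) = 4.

L[1][1] = 4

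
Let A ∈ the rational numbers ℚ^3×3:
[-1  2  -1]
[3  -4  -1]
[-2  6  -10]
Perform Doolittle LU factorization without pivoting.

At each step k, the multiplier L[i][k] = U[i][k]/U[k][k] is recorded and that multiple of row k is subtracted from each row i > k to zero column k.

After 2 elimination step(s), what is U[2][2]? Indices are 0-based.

U[2][2] = -4

[col 0] pivot -1
  R1 -= -3*R0 → (0, 2, -4)  (L[1][0] := -3)
  R2 -= 2*R0 → (0, 2, -8)  (L[2][0] := 2)
[col 1] pivot 2
  R2 -= 1*R1 → (0, 0, -4)  (L[2][1] := 1)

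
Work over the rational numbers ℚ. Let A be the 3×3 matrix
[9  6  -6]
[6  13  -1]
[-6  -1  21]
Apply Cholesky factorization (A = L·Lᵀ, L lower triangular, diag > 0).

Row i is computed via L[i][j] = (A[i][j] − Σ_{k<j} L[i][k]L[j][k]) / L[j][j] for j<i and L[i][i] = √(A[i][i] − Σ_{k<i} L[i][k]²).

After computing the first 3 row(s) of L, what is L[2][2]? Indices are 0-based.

L[2][2] = 4

Step 1: L[0][0] = √(9) = 3.
  L[1][0] = (6) / L[0][0] = 2.
Step 2: L[1][1] = √(9) = 3.
  L[2][0] = (-6) / L[0][0] = -2.
  L[2][1] = (3) / L[1][1] = 1.
Step 3: L[2][2] = √(16) = 4.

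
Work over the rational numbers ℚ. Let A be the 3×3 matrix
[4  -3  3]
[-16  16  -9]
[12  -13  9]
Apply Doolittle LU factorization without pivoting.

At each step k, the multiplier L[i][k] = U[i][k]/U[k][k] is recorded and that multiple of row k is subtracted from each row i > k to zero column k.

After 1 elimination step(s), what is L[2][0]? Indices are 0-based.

Step 1: pivot at (0,0) is 4.
  row1 ← row1 − (-4)·row0  ⇒  L[1][0]=-4, U row1=(0, 4, 3)
  row2 ← row2 − (3)·row0  ⇒  L[2][0]=3, U row2=(0, -4, 0)

L[2][0] = 3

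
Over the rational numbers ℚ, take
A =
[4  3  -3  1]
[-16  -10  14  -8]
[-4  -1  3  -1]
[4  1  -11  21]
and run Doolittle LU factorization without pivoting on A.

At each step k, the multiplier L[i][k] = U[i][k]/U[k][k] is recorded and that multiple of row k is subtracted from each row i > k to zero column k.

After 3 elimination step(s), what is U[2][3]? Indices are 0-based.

U[2][3] = 4

[col 0] pivot 4
  R1 -= -4*R0 → (0, 2, 2, -4)  (L[1][0] := -4)
  R2 -= -1*R0 → (0, 2, 0, 0)  (L[2][0] := -1)
  R3 -= 1*R0 → (0, -2, -8, 20)  (L[3][0] := 1)
[col 1] pivot 2
  R2 -= 1*R1 → (0, 0, -2, 4)  (L[2][1] := 1)
  R3 -= -1*R1 → (0, 0, -6, 16)  (L[3][1] := -1)
[col 2] pivot -2
  R3 -= 3*R2 → (0, 0, 0, 4)  (L[3][2] := 3)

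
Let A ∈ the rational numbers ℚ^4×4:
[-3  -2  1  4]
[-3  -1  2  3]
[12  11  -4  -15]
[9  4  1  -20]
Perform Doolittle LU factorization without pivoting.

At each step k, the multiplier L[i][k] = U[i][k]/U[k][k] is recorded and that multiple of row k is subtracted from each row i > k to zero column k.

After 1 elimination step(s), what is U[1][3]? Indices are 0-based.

k=0: U[0][0]=-3
  eliminate (1,0): mult=1, new row 1: (0, 1, 1, -1); set L[1][0]=1
  eliminate (2,0): mult=-4, new row 2: (0, 3, 0, 1); set L[2][0]=-4
  eliminate (3,0): mult=-3, new row 3: (0, -2, 4, -8); set L[3][0]=-3

U[1][3] = -1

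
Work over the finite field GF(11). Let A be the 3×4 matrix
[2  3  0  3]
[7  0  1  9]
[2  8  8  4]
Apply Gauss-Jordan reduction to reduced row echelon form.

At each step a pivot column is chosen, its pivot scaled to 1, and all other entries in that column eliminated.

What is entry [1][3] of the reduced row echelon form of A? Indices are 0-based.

M[1][3] = 2

step 1: normalize row 0 (÷2) = (1, 7, 0, 7)
  row 1: subtract 7×row0 = (0, 6, 1, 4)
  row 2: subtract 2×row0 = (0, 5, 8, 1)
step 2: normalize row 1 (÷6) = (0, 1, 2, 8)
  row 0: subtract 7×row1 = (1, 0, 8, 6)
  row 2: subtract 5×row1 = (0, 0, 9, 5)
step 3: normalize row 2 (÷9) = (0, 0, 1, 3)
  row 0: subtract 8×row2 = (1, 0, 0, 4)
  row 1: subtract 2×row2 = (0, 1, 0, 2)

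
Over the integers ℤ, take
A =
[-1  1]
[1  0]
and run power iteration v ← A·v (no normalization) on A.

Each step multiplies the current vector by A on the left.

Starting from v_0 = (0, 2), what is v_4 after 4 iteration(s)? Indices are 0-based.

v_4 = (-6, 4)

v_0 = (0, 2).
v_1 = A·v_0 = (2, 0).
v_2 = A·v_1 = (-2, 2).
v_3 = A·v_2 = (4, -2).
v_4 = A·v_3 = (-6, 4).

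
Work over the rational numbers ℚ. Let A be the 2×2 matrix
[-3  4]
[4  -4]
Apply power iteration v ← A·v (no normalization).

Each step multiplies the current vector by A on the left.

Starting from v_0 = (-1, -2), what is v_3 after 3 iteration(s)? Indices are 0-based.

v_0 = (-1, -2).
v_1 = A·v_0 = (-5, 4).
v_2 = A·v_1 = (31, -36).
v_3 = A·v_2 = (-237, 268).

v_3 = (-237, 268)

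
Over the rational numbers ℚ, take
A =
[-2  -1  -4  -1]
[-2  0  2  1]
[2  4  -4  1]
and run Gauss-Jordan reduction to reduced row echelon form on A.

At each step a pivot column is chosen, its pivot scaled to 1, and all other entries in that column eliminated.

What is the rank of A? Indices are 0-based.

rank = 3

step 1: normalize row 0 (÷-2) = (1, 1/2, 2, 1/2)
  row 1: subtract -2×row0 = (0, 1, 6, 2)
  row 2: subtract 2×row0 = (0, 3, -8, 0)
step 2: normalize row 1 (÷1) = (0, 1, 6, 2)
  row 0: subtract 1/2×row1 = (1, 0, -1, -1/2)
  row 2: subtract 3×row1 = (0, 0, -26, -6)
step 3: normalize row 2 (÷-26) = (0, 0, 1, 3/13)
  row 0: subtract -1×row2 = (1, 0, 0, -7/26)
  row 1: subtract 6×row2 = (0, 1, 0, 8/13)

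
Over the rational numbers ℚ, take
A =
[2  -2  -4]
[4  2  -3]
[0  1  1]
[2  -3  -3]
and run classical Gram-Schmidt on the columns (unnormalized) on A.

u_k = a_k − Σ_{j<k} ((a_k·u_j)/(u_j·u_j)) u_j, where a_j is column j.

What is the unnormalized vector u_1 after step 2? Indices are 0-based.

Step 1: u_0 = a_0 = (2, 4, 0, 2).
Step 2: u_1 = a_1 − (-1/12)·u_0 = (-11/6, 7/3, 1, -17/6).

u_1 = (-11/6, 7/3, 1, -17/6)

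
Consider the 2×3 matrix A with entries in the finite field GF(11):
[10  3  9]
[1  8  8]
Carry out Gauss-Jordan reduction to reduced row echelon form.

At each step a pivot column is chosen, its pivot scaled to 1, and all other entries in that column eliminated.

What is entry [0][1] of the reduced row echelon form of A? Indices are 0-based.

pivot(0,0)=10: scale R0 → (1, 8, 2)
  clear (1,0): R1 −= (1)R0 → (0, 0, 6)
col 1: no nonzero at/below row 1; advance.
pivot(1,2)=6: scale R1 → (0, 0, 1)
  clear (0,2): R0 −= (2)R1 → (1, 8, 0)

M[0][1] = 8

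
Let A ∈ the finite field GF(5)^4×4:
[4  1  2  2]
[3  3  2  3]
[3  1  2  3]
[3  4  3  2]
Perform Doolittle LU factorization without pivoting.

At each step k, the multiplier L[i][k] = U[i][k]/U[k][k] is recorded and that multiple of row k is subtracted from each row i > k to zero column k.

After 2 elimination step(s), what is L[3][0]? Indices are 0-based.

[col 0] pivot 4
  R1 -= 2*R0 → (0, 1, 3, 4)  (L[1][0] := 2)
  R2 -= 2*R0 → (0, 4, 3, 4)  (L[2][0] := 2)
  R3 -= 2*R0 → (0, 2, 4, 3)  (L[3][0] := 2)
[col 1] pivot 1
  R2 -= 4*R1 → (0, 0, 1, 3)  (L[2][1] := 4)
  R3 -= 2*R1 → (0, 0, 3, 0)  (L[3][1] := 2)

L[3][0] = 2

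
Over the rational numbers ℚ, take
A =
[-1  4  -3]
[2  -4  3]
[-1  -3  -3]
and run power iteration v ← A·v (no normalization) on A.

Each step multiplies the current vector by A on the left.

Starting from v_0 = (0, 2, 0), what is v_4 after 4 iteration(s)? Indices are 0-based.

v_0 = (0, 2, 0).
v_1 = A·v_0 = (8, -8, -6).
v_2 = A·v_1 = (-22, 30, 34).
v_3 = A·v_2 = (40, -62, -170).
v_4 = A·v_3 = (222, -182, 656).

v_4 = (222, -182, 656)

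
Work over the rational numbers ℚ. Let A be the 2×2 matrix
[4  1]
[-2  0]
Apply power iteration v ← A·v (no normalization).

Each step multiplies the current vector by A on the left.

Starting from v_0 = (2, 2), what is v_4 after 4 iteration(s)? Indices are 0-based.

v_0 = (2, 2).
v_1 = A·v_0 = (10, -4).
v_2 = A·v_1 = (36, -20).
v_3 = A·v_2 = (124, -72).
v_4 = A·v_3 = (424, -248).

v_4 = (424, -248)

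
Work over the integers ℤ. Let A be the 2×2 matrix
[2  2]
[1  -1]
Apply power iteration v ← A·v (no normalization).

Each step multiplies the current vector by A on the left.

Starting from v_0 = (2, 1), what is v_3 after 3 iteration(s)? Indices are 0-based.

v_3 = (38, 9)

v_0 = (2, 1).
v_1 = A·v_0 = (6, 1).
v_2 = A·v_1 = (14, 5).
v_3 = A·v_2 = (38, 9).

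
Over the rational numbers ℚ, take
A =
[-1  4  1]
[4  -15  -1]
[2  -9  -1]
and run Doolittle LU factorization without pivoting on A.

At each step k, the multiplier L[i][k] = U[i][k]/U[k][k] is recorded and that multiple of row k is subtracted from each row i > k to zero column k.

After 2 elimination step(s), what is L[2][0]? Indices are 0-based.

L[2][0] = -2

Step 1: pivot at (0,0) is -1.
  row1 ← row1 − (-4)·row0  ⇒  L[1][0]=-4, U row1=(0, 1, 3)
  row2 ← row2 − (-2)·row0  ⇒  L[2][0]=-2, U row2=(0, -1, 1)
Step 2: pivot at (1,1) is 1.
  row2 ← row2 − (-1)·row1  ⇒  L[2][1]=-1, U row2=(0, 0, 4)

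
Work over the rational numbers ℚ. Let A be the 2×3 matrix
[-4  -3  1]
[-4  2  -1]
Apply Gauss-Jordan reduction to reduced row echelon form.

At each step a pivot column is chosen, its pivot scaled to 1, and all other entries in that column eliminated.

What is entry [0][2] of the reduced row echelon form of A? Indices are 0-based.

step 1: normalize row 0 (÷-4) = (1, 3/4, -1/4)
  row 1: subtract -4×row0 = (0, 5, -2)
step 2: normalize row 1 (÷5) = (0, 1, -2/5)
  row 0: subtract 3/4×row1 = (1, 0, 1/20)

M[0][2] = 1/20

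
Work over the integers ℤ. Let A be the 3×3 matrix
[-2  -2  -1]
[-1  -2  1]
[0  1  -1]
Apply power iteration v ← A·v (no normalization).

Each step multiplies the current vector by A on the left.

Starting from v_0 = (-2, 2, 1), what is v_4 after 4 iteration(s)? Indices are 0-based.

v_4 = (44, 44, -19)

v_0 = (-2, 2, 1).
v_1 = A·v_0 = (-1, -1, 1).
v_2 = A·v_1 = (3, 4, -2).
v_3 = A·v_2 = (-12, -13, 6).
v_4 = A·v_3 = (44, 44, -19).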